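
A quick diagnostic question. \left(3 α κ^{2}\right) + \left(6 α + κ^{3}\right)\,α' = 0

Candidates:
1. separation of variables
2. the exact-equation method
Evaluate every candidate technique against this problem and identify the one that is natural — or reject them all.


Verdict: the exact-equation method — equality of cross partials is the green light — assemble the potential function term by term.
- separation of variables — the two dependences are entangled, not a clean product of one-variable pieces.
- the exact-equation method — yes — fits the structure here.


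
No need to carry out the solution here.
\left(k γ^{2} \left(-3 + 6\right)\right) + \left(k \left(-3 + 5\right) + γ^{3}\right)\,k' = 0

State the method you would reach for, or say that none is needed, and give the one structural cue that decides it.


Diagnosis: the exact-equation method — equality of cross partials is the green light — assemble the potential function term by term.


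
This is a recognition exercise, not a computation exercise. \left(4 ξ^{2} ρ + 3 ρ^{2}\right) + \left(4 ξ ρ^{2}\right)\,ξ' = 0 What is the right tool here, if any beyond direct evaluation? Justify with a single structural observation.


Verdict: the exact-equation method — the cross partial derivatives of 4 ξ^{2} ρ + 3 ρ^{2} and 4 ξ ρ^{2} agree, so the left side is the total differential of one potential in ρ and ξ.


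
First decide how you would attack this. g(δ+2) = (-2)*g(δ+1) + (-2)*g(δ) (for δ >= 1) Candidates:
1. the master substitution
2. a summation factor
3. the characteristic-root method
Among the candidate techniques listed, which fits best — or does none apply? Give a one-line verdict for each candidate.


Best approach: the characteristic-root method — no index-dependence in the weights and nothing inhomogeneous: classic characteristic-equation setup.
- the master substitution: this is shift-type recursion, outside the divide-and-conquer template.
- a summation factor — a summation factor telescopes one-step recursions; this one carries higher-order memory.
- the characteristic-root method: a fit — the right tool for this form.


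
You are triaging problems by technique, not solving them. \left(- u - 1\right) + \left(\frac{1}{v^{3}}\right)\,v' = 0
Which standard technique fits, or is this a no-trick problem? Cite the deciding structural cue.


Verdict: separation of variables — all dependence on the two variables factors apart, the defining separable shape. One could also solve this as an exact equation; with each coefficient in its own variable, separating is the same work with fewer steps.


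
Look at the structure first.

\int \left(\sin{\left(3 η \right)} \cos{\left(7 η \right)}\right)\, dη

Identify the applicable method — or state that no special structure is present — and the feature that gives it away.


Best approach: a trigonometric identity — apply product-to-sum to \sin{\left(3 η \right)} \cos{\left(7 η \right)}: two clean single-angle terms replace one awkward product.


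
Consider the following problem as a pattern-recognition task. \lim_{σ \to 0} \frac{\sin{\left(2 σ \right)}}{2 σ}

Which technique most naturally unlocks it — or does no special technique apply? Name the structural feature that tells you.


Verdict: l'Hôpital's rule (0/0) — numerator and denominator both vanish at 0 — a genuine 0/0 form, which is exactly when l'Hôpital applies. A local series expansion at the point resolves it as well; the rule is the packaged version of that step.


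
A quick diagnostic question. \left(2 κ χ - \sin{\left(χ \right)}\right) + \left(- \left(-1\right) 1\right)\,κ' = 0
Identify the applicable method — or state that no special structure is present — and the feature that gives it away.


Best approach: a linear integrating factor — linear in the unknown with genuine forcing: multiply through by the exponential of the integrated coefficient and the left side closes into one derivative.


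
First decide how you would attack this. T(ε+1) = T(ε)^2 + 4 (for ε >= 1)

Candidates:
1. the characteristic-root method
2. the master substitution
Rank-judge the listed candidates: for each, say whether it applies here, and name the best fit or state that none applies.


Method: no special technique — a nonlinear dependence on earlier terms breaks linearity, and with it every superposition-based closed form.
- the characteristic-root method — nonlinearity rules out exponential-mode superposition from the start.
- the master substitution — the recursion shifts the index rather than dividing it.


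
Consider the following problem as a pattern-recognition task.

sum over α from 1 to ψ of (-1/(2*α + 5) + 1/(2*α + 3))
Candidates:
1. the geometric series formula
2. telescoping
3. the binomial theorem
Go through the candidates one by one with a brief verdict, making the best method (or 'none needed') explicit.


Technique: telescoping — a difference of consecutive values of one function (1/(2*α + 3) at one index and the next) — telescoping by construction.
- the geometric series formula: the term-to-term ratio changes with the index, so the geometric formula cannot close it.
- telescoping: a fit — the right tool for this form.
- the binomial theorem — no binomial coefficients pair up with complementary powers here.


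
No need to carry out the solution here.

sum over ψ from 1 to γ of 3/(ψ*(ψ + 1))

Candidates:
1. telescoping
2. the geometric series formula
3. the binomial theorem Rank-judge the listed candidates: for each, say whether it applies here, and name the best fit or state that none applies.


Method: telescoping — the summand 3/(ψ*(ψ + 1)) decomposes into fractions whose poles differ by an integer shift — the series collapses.
- telescoping: yes — fits the structure here.
- the geometric series formula: consecutive terms are not related by a fixed multiplier.
- the binomial theorem: the terms lack the binomial-coefficient-weighted complementary-power pattern of an expansion.


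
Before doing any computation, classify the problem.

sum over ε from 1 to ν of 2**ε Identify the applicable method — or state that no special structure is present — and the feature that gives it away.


Method: the geometric series formula — each summand is the previous one scaled by 2; that constant multiplier is itself the geometric structure.


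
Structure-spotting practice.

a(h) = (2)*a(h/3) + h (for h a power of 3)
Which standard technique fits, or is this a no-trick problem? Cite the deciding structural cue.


Method: the master substitution — a divide-and-conquer shape: argument h/3, so change variables with h = 3^m and solve the linear version.


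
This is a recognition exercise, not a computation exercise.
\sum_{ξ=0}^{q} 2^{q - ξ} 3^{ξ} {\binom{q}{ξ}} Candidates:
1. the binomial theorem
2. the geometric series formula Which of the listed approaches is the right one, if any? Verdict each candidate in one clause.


Method: the binomial theorem — terms weighting {\binom{q}{ξ}} against matched powers of 3 and 2 reassemble into (3 + 2)^q by the binomial theorem.
- the binomial theorem — applies; the problem has the shape this method handles.
- the geometric series formula — dividing successive terms gives an index-dependent quantity, not a constant.


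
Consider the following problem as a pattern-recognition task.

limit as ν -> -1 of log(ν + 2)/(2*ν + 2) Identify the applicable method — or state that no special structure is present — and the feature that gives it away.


Best approach: l'Hôpital's rule (0/0) — substituting -1 gives 0 over 0; differentiate top and bottom once and re-evaluate. Known elementary limits would finish this too — the rule just bypasses the case analysis.


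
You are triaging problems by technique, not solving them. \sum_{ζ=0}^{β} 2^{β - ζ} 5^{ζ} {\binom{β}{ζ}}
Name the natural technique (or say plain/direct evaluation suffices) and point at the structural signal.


Diagnosis: the binomial theorem — the binomial coefficients weight matched powers of 5 and 2, which is exactly the expansion of a binomial power.


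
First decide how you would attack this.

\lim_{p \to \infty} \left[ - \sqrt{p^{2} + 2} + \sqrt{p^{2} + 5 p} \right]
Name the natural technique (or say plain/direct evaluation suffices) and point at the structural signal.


Verdict: conjugate multiplication — the ∞ − ∞ radical form is the exact trigger for the conjugate maneuver.


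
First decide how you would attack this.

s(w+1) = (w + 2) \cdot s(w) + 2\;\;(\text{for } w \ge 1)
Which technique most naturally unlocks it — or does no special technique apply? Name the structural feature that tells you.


Diagnosis: a summation factor — it is first-order linear but the coefficient w + 2 depends on the index, so multiply through by a summation factor to telescope it.


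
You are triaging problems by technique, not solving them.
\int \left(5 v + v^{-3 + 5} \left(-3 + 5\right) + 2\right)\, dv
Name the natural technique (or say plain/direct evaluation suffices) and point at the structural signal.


Diagnosis: no special technique — the integrand is a sum of constant multiples of powers of v — integrate term by term.


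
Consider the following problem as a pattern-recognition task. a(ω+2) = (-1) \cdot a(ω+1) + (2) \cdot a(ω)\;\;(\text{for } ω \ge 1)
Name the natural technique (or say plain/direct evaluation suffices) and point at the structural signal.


Technique: the characteristic-root method — linear, homogeneous, constant coefficients: solutions of the form r^ω exist — find the roots of the characteristic polynomial.


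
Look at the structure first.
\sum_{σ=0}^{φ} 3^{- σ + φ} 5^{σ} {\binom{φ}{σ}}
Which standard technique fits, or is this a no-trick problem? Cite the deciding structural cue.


Method: the binomial theorem — binomial coefficients against complementary powers of 5 and 3: recognize the binomial expansion and resum.


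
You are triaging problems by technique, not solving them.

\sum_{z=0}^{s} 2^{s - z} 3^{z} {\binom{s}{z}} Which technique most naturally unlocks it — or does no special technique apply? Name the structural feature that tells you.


Best approach: the binomial theorem — the binomial coefficients weight matched powers of 3 and 2, which is exactly the expansion of a binomial power.


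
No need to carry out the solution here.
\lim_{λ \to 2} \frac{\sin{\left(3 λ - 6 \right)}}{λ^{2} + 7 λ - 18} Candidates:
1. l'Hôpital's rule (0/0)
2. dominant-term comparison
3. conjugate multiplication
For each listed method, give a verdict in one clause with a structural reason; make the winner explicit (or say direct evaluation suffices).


Diagnosis: l'Hôpital's rule (0/0) — both numerator and denominator vanish at 2: the genuine 0/0 indeterminate that l'Hôpital exists for. One could equally expand both pieces locally and compare leading terms; the rule does that in one stroke.
- l'Hôpital's rule (0/0): a fit — the right tool for this form.
- dominant-term comparison: this limit is not decided by comparing leading-term growth at infinity.
- conjugate multiplication — no divergent radical difference is present for a conjugate pair to cancel.


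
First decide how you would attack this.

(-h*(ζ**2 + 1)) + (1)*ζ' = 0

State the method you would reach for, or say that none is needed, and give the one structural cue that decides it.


Diagnosis: separation of variables — the slope splits multiplicatively: h carrying all h-dependence times ζ**2 + 1 carrying all ζ-dependence — separate and integrate.


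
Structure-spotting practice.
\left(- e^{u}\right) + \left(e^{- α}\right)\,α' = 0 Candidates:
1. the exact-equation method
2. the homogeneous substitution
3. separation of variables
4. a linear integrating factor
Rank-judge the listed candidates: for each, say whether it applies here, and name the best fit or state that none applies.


Technique: separation of variables — one side of the product carries the independent variable, the other the unknown — the textbook separation shape.
- the exact-equation method — with no real cross-dependence between the variables, the exact-equation machinery is a detour rather than the natural reading.
- the homogeneous substitution — the slope changes under joint rescaling, failing the degree-zero test.
- separation of variables: applies; the problem has the shape this method handles.
- a linear integrating factor: a nonlinear term in the unknown puts this outside the integrating-factor template.


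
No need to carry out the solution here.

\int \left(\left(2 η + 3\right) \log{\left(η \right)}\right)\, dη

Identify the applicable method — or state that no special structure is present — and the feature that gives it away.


Method: integration by parts — logs resist antidifferentiation but differentiate beautifully; pair \log{\left(η \right)} with the polynomial 2 η + 3 via parts.


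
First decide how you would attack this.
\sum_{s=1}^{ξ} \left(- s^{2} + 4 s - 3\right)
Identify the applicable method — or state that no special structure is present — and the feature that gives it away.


Diagnosis: no special technique — the sum is polynomial through and through; closed forms for each power of s finish it directly.


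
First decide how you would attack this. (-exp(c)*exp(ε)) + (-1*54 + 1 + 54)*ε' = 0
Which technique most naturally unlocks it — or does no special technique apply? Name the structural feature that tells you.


Technique: separation of variables — a product of single-variable factors, exp(c) and exp(ε) — the textbook separable form.


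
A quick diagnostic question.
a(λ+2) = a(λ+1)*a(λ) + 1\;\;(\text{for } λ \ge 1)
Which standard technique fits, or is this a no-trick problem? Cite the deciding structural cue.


Verdict: no special technique — the map from one term to the next is curved, not linear, so linear closed-form machinery does not attach.


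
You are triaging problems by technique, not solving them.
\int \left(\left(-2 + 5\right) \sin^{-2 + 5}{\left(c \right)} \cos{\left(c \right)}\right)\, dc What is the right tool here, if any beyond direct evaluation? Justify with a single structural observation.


Verdict: u-substitution — collected, the integrand has one factor that is, up to a constant, the derivative of an inner expression the rest depends on — substitute for that inner expression.


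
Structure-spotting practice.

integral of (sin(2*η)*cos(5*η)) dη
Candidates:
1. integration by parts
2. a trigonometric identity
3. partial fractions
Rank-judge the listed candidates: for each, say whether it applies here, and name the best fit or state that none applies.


Method: a trigonometric identity — cross-frequency products like sin(2*η)*cos(5*η) are the textbook product-to-sum case — the identity converts them to directly integrable sinusoids.
- integration by parts — not the fit here: there is no polynomial factor to ladder down — parts can still close the trigonometric product by recursion, though the identity rewrite is the direct route.
- a trigonometric identity — a fit — the right tool for this form.
- partial fractions: there is no rational-function structure to decompose.


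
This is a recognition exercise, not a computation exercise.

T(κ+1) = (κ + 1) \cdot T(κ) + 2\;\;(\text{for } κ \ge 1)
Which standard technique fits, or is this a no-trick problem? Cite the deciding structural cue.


Best approach: a summation factor — first-order linear but the coefficient κ + 1 moves with the index — divide by the cumulative product and telescope.


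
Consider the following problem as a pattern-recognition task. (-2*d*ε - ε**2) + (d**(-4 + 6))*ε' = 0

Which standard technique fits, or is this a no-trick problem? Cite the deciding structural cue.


Verdict: the homogeneous substitution — the slope's numerator and denominator share total degree; set v = ε/d and the equation drops to separable form. This doubles as a Bernoulli equation in the unknown as written; the homogeneous route needs no setup at all.


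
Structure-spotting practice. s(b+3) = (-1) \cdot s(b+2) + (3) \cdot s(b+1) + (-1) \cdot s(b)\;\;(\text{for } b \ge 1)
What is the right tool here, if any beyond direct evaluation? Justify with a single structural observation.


Verdict: the characteristic-root method — linear, homogeneous, constant coefficients: solutions of the form r^b exist — find the roots of the characteristic polynomial.


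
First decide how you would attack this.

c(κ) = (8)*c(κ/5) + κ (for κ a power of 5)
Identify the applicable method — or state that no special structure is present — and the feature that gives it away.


Technique: the master substitution — the argument κ/5 divides the index by 5; the standard κ = 5^m substitution converts it to a constant-shift recurrence.


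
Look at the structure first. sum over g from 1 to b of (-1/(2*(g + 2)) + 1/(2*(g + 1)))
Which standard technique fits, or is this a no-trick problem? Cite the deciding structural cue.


Diagnosis: telescoping — spot the paired structure — each term adds 1/(2*(g + 1)) and subtracts its successor value, which the next term restores: the definition of a telescoping chain.


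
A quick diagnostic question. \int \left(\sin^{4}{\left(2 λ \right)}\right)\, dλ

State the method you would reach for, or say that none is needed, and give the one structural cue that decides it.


Verdict: a trigonometric identity — \sin^{4}{\left(2 λ \right)} is the textbook power-reduction case — identities first, antiderivatives second.


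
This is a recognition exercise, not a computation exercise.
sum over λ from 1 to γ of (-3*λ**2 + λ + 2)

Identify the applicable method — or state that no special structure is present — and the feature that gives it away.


Best approach: no special technique — no cancellation, no constant ratio, no binomial weights — just polynomial terms summed directly.


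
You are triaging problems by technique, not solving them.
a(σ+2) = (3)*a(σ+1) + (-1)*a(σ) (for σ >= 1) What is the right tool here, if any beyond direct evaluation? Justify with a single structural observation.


Method: the characteristic-root method — fixed numeric weights on consecutive terms and no forcing term added: the root method in its home territory.


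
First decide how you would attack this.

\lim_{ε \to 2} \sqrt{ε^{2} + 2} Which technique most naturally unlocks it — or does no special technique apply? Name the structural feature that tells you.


Verdict: no special technique — the expression is continuous at the evaluation point — substitute directly; no indeterminate form appears.


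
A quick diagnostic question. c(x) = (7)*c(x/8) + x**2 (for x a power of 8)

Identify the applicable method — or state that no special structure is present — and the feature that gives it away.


Method: the master substitution — the index is divided (x/8), not shifted — substitute x = 8^m to straighten it into a shift recurrence.


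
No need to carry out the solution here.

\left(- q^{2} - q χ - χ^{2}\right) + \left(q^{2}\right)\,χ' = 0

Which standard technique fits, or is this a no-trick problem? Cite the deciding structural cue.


Best approach: the homogeneous substitution — solved for the derivative, the right side is unchanged under scaling q and χ together — it depends only on the ratio χ/q, so substitute a single ratio variable.


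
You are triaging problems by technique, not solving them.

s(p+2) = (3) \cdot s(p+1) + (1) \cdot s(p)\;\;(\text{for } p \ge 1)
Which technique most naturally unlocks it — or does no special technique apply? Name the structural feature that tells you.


Verdict: the characteristic-root method — constant coefficients and linearity mean the ansatz r^p reduces it to solving the characteristic polynomial.


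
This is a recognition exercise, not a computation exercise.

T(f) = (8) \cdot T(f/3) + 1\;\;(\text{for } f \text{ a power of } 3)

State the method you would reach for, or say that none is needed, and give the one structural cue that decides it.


Method: the master substitution — the argument shrinks by the factor 3, so measure the index on a logarithmic scale and the recursion becomes a shift.


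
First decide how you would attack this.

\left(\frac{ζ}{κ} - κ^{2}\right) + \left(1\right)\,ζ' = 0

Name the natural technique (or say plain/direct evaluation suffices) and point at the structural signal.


Best approach: a linear integrating factor — linear in the unknown with genuine forcing: multiply through by the exponential of the integrated coefficient and the left side closes into one derivative.


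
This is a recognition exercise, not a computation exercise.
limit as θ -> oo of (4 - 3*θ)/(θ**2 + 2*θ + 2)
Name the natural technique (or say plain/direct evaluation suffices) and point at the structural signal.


Method: dominant-term comparison — growth-rate triage: the leading powers of θ decide the limit, everything else is noise. Differentiating the expression as a single quotient would eventually settle it as well; matching dominant growth settles it immediately.


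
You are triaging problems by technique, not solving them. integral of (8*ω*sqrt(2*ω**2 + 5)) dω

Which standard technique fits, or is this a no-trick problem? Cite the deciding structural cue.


Verdict: u-substitution — viewed as a product, the integrand is a composition evaluated at 2*ω**2 + 5 times (a constant multiple of) that inner expression's derivative, so u = 2*ω**2 + 5 makes it elementary.


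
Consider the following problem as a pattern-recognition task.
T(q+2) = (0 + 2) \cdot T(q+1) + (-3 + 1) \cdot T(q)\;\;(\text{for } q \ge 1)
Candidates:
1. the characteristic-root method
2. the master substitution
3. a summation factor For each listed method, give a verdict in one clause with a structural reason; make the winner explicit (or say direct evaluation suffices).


Verdict: the characteristic-root method — because shifting q leaves the equation's coefficients unchanged, exponential trials reduce it to algebra.
- the characteristic-root method — applicable, and directly so.
- the master substitution: no fixed divisor shrinks the index between calls.
- a summation factor: a summation factor telescopes one-step recursions; this one carries higher-order memory.


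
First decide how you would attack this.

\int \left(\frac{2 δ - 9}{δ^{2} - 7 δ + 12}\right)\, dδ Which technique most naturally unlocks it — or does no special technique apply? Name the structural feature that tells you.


Diagnosis: partial fractions — once δ^{2} - 7 δ + 12 is factored, each root contributes a simple-fraction term; integrate them one at a time.


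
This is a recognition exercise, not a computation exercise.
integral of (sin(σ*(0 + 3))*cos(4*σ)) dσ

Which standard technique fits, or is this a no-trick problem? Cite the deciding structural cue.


Diagnosis: a trigonometric identity — two different frequencies multiply in sin(σ*(0 + 3))*cos(4*σ); the product-to-sum formula separates them.


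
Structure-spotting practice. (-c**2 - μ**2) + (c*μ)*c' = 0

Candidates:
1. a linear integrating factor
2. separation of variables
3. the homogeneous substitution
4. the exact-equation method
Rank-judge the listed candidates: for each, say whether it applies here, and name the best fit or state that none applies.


Diagnosis: the homogeneous substitution — the slope's numerator and denominator share total degree; set v = c/μ and the equation drops to separable form. A Bernoulli rewrite works here as the equation stands — the homogeneous substitution is the more immediate reading.
- a linear integrating factor — the unknown enters nonlinearly (through a power, a denominator, or a transcendental function), which the linear integrating-factor recipe cannot absorb as-is — any repair would come from a preliminary substitution, not the factor.
- separation of variables — no algebra isolates the independent variable on one side and the unknown on the other.
- the homogeneous substitution — applicable, and directly so.
- the exact-equation method: the cross partial derivatives disagree, so no single potential exists.


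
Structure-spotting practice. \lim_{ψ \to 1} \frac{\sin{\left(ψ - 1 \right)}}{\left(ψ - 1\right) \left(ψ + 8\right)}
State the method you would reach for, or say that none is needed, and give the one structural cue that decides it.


Technique: l'Hôpital's rule (0/0) — numerator and denominator both vanish at 1 — a genuine 0/0 form, which is exactly when l'Hôpital applies. The standard small-argument limits would also carry it; the rule is the systematic route.


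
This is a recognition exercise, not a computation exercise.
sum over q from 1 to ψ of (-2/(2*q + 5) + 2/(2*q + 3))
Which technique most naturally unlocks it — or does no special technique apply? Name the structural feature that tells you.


Technique: telescoping — the generic term is a one-step difference of 2/(2*q + 3), so partial sums shortcut to endpoint evaluation.


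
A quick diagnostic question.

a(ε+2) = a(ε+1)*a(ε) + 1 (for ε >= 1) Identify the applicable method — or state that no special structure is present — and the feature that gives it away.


Technique: no special technique — no ansatz, no master substitution, no summation factor survives the nonlinearity here.


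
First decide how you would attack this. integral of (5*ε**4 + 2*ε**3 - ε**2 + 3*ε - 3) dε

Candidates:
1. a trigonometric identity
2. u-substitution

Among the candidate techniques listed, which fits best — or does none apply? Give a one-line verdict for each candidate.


Best approach: no special technique — scan for structure and find none: constant multiples of powers of ε, integrate directly.
- a trigonometric identity: no sine or cosine appears, so there is nothing for a trigonometric identity to act on.
- u-substitution: no substitution does more than relabel what direct integration already handles.


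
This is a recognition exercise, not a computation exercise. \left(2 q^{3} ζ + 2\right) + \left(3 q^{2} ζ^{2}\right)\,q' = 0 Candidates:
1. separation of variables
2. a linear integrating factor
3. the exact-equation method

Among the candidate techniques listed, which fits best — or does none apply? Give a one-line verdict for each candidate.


Best approach: the exact-equation method — the cross partial derivatives of 2 q^{3} ζ + 2 and 3 q^{2} ζ^{2} agree, so the left side is the total differential of one potential in ζ and q.
- separation of variables: the two dependences do not factor apart.
- a linear integrating factor — the unknown enters nonlinearly (through a power, a denominator, or a transcendental function), which the linear integrating-factor recipe cannot absorb as-is — any repair would come from a preliminary substitution, not the factor.
- the exact-equation method: applies; the problem has the shape this method handles.


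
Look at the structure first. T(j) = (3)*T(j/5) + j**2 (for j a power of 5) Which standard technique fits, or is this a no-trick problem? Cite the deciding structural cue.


Technique: the master substitution — the index is divided (j/5), not shifted — substitute j = 5^m to straighten it into a shift recurrence.


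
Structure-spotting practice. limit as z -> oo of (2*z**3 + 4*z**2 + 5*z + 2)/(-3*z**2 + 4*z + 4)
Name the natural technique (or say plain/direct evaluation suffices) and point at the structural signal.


Method: dominant-term comparison — divide by the highest power of z present: lower-order terms vanish and the dominant ratio remains. Differentiating the expression as a single quotient would eventually settle it as well; matching dominant growth settles it immediately.


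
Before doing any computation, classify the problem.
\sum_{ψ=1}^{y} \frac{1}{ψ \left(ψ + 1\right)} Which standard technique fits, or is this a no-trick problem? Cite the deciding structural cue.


Best approach: telescoping — integer-spaced poles in \frac{1}{ψ \left(ψ + 1\right)} are the telescoping signature in disguise.


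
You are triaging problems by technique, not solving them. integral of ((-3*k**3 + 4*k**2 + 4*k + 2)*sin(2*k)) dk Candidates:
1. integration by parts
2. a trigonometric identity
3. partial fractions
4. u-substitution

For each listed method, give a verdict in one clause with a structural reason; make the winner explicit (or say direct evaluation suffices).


Verdict: integration by parts — a polynomial -3*k**3 + 4*k**2 + 4*k + 2 against the kernel sin(2*k) is the signature bounded-ladder case for integration by parts.
- integration by parts — yes — fits the structure here.
- a trigonometric identity — neither the even-power reduction nor the product-to-sum identity applies to this structure.
- partial fractions — the expression is not a ratio of polynomials that decomposes further.
- u-substitution — no subexpression of the integrand pairs with its own derivative as a factor — individual terms may offer their own substitutions, but any change of variable covering the whole integral would have to be constructed from outside the expression.


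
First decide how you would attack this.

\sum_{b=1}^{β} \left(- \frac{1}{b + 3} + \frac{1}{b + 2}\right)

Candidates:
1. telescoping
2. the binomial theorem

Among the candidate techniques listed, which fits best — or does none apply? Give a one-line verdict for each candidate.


Diagnosis: telescoping — spot the paired structure — each term adds \frac{1}{b + 2} and subtracts its successor value, which the next term restores: the definition of a telescoping chain.
- telescoping — yes — fits the structure here.
- the binomial theorem — the summand does not match any term pattern of an expanded binomial power.


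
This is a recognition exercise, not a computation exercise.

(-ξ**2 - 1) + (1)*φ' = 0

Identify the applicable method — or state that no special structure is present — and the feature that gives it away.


Technique: no special technique — solved for the derivative, φ never appears on the right — this is a direct integration in ξ, not a differential-equations problem at heart.


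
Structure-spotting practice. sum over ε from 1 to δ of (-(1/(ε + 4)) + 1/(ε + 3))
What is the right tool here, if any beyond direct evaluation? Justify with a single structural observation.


Technique: telescoping — this sum is a zipper: each term contributes 1/(ε + 3) and removes the next index's value, which the following term puts back, closing term by term.


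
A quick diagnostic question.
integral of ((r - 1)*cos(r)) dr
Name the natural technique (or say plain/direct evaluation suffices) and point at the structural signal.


Verdict: integration by parts — r - 1 dies after finitely many derivatives while cos(r) cycles under integration — the tabular/parts setup.


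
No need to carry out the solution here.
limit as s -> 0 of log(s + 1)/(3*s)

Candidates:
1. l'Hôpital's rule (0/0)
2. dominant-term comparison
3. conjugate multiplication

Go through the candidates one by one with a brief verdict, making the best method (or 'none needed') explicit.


Diagnosis: l'Hôpital's rule (0/0) — substituting 0 gives 0 over 0; differentiate top and bottom once and re-evaluate. One could equally expand both pieces locally and compare leading terms; the rule does that in one stroke.
- l'Hôpital's rule (0/0): yes — fits the structure here.
- dominant-term comparison: this limit is not decided by comparing leading-term growth at infinity.
- conjugate multiplication: there is no infinity-minus-infinity radical difference to rationalize.


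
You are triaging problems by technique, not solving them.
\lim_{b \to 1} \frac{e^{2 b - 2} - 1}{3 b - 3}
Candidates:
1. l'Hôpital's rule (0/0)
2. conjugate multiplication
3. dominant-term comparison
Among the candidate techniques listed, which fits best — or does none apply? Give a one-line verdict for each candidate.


Best approach: l'Hôpital's rule (0/0) — the 0/0 form at 1 is the signature situation for l'Hôpital's rule. The standard small-argument limits would also carry it; the rule is the systematic route.
- l'Hôpital's rule (0/0) — yes — fits the structure here.
- conjugate multiplication — the conjugate move applies to radical differences, which this is not.
- dominant-term comparison: no dominant power emerges to decide the limit by degree comparison.


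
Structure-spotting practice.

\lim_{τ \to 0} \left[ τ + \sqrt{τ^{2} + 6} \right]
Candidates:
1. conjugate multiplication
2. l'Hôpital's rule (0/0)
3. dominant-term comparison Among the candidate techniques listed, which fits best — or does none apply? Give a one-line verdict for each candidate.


Verdict: no special technique — the expression is continuous at the evaluation point — substitute directly; no indeterminate form appears.
- conjugate multiplication: no difference of divergent radicals appears, so rationalizing has nothing to cancel.
- l'Hôpital's rule (0/0) — substituting the point produces a determinate value, not a 0 over 0 clash.
- dominant-term comparison — no dominant power emerges to decide the limit by degree comparison.


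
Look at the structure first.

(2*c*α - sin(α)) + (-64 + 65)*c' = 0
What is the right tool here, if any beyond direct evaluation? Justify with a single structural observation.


Best approach: a linear integrating factor — linear in the unknown with genuine forcing: multiply through by the exponential of the integrated coefficient and the left side closes into one derivative.


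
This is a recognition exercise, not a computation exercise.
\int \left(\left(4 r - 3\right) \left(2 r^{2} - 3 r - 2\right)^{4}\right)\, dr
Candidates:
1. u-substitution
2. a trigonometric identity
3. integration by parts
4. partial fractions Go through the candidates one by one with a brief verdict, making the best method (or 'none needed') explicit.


Verdict: u-substitution — differentiating the inner expression 2 r^{2} - 3 r - 2 produces the factor 4 r - 3 up to a constant multiple, so substituting u = 2 r^{2} - 3 r - 2 reduces everything to a one-variable integral in u. Expanding everything out would also get there; the substitution is the systematic route.
- u-substitution: applicable, and directly so.
- a trigonometric identity: with no trigonometric functions present, identity rewriting has no target.
- integration by parts — parts would only shuffle a directly integrable integrand.
- partial fractions — there is no rational-function structure to decompose.


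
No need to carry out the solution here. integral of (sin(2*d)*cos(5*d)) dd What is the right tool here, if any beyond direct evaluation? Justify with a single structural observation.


Best approach: a trigonometric identity — sin(2*d)*cos(5*d) is a beat pattern — rewrite the product as a sum of single-frequency waves before integrating.


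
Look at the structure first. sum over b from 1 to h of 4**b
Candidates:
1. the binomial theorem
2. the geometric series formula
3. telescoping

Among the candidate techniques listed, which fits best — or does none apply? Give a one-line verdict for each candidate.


Technique: the geometric series formula — each summand is the previous one scaled by 4; that constant multiplier is itself the geometric structure.
- the binomial theorem — the terms lack the binomial-coefficient-weighted complementary-power pattern of an expansion.
- the geometric series formula — applicable, and directly so.
- telescoping: computed from the summand as displayed, the partial sums build up without the pairwise collapse telescoping exploits.


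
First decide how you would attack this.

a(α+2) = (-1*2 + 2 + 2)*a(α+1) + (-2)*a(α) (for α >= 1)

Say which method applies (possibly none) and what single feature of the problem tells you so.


Method: the characteristic-root method — constant coefficients and linearity mean the ansatz r^α reduces it to solving the characteristic polynomial.


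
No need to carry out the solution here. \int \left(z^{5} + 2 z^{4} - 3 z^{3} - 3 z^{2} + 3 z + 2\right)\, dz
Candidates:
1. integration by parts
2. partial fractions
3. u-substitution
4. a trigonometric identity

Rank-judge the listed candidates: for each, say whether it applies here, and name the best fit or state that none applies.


Verdict: no special technique — scan for structure and find none: constant multiples of powers of z, integrate directly.
- integration by parts: parts would only shuffle a directly integrable integrand.
- partial fractions — there is no rational-function structure to decompose.
- u-substitution — no substitution does more than relabel what direct integration already handles.
- a trigonometric identity — with no trigonometric functions present, identity rewriting has no target.


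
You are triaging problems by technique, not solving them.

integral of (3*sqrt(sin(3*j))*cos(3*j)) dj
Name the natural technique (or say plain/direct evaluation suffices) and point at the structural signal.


Diagnosis: u-substitution — read it as f(sin(3*j)) times a constant multiple of d(sin(3*j)): one substitution, u = sin(3*j), finishes it.


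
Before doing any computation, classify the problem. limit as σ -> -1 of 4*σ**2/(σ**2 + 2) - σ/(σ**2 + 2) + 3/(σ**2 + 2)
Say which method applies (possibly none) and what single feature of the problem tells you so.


Technique: no special technique — the function is continuous at -1; evaluation is itself the limit, no machinery required.


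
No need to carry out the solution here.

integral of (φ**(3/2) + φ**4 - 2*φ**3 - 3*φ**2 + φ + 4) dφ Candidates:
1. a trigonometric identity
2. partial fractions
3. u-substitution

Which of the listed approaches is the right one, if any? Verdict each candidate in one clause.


Verdict: no special technique — a term-by-term power-rule job in φ; no substitution or rearrangement earns its keep here.
- a trigonometric identity: with no trigonometric functions present, identity rewriting has no target.
- partial fractions: the expression is not a ratio of polynomials that decomposes further.
- u-substitution: no subexpression of the integrand pairs with its own derivative as a factor — individual terms may offer their own substitutions, but any change of variable covering the whole integral would have to be constructed from outside the expression.


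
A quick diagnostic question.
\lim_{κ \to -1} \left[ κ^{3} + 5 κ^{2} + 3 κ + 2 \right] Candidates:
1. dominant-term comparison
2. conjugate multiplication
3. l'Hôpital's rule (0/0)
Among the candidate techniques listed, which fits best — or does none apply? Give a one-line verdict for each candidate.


Diagnosis: no special technique — no vanishing denominator and no indeterminate clash at the point — evaluation is immediate.
- dominant-term comparison — this limit is not decided by comparing leading-term growth at infinity.
- conjugate multiplication — there is no infinity-minus-infinity radical difference to rationalize.
- l'Hôpital's rule (0/0): evaluation at the point is determinate, so the rule has nothing to repair.


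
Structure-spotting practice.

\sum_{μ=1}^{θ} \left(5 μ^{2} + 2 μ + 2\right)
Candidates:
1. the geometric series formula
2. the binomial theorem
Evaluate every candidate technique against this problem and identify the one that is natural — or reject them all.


Technique: no special technique — every summand is a constant multiple of a power of μ — apply the standard power-sum identities one degree at a time.
- the geometric series formula: no single multiplier carries one term to the next throughout the sum.
- the binomial theorem: no binomial coefficients pair with matched powers.
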